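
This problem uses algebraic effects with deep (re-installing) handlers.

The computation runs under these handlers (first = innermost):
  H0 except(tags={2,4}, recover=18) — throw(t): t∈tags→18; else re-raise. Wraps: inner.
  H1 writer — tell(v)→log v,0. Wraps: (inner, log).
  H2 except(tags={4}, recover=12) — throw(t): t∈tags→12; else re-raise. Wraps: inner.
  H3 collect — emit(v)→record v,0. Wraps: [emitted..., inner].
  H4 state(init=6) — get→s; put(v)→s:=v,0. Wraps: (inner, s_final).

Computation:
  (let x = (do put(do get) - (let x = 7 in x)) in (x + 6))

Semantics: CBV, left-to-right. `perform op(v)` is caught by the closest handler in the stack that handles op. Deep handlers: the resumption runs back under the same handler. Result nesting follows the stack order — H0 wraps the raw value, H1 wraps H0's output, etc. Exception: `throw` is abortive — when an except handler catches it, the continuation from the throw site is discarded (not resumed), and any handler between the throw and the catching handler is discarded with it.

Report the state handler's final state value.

Evaluation trace:
get @ H4 ⇒ 6
put(6) @ H4 ⇒ s:=6
H0 returns -1
H1 returns (-1, ())
H2 returns (-1, ())
H3 returns [(-1, ())]
H4 returns ([(-1, ())], 6)
= ([(-1, ())], 6)

Answer: 6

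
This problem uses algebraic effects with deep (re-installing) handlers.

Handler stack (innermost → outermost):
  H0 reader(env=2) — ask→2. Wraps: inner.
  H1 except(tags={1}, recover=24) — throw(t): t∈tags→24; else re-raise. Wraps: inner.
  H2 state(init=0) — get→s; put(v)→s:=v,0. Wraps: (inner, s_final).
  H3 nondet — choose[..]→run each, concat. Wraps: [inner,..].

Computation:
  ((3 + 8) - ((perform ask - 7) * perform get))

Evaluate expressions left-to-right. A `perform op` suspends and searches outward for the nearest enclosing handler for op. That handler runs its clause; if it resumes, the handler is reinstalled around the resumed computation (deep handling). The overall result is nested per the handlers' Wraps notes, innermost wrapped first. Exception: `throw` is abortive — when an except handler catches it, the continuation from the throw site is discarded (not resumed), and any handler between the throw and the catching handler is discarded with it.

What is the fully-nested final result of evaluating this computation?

Evaluation trace:
ask @ H0 ⇒ 2
get @ H2 ⇒ 0
H0 returns 11
H1 returns 11
H2 returns (11, 0)
H3 returns [(11, 0)]
= [(11, 0)]

Answer: [(11, 0)]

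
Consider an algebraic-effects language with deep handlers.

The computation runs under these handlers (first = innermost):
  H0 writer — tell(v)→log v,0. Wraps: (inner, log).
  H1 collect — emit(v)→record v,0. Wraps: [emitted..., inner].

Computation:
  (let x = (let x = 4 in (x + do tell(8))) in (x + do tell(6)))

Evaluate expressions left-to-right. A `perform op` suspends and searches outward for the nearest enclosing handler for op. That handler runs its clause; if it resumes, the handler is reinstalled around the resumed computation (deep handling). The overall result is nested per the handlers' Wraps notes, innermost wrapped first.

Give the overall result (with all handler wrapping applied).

Working:
tell(8) @ H0 ⇒ log+=8
tell(6) @ H0 ⇒ log+=6
H0 returns (4, (8, 6))
H1 returns [(4, (8, 6))]
= [(4, (8, 6))]

Answer: [(4, (8, 6))]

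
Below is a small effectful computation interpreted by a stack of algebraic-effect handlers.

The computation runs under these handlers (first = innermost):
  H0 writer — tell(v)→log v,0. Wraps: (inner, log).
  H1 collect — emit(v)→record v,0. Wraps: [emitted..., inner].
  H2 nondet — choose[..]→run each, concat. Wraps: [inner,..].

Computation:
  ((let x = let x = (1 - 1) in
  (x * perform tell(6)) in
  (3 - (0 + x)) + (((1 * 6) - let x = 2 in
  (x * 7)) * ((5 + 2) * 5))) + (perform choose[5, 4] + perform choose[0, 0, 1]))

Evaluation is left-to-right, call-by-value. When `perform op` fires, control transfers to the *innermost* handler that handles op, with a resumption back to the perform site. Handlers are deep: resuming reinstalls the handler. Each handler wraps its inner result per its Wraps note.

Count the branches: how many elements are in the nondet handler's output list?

Answer: 6

Evaluation trace:
tell(6) @ H0 ⇒ log+=6
choose[5, 4] @ H2
  branch[0] choose=5:
    choose[0, 0, 1] @ H2
      branch[0] choose=0:
        H0 returns (-272, (6))
        H1 returns [(-272, (6))]
        H2 returns [[(-272, (6))]]
      branch[1] choose=0:
        H0 returns (-272, (6))
        H1 returns [(-272, (6))]
        H2 returns [[(-272, (6))]]
      branch[2] choose=1:
        H0 returns (-271, (6))
        H1 returns [(-271, (6))]
        H2 returns [[(-271, (6))]]
  branch[1] choose=4:
    choose[0, 0, 1] @ H2
      branch[0] choose=0:
        H0 returns (-273, (6))
        H1 returns [(-273, (6))]
        H2 returns [[(-273, (6))]]
      branch[1] choose=0:
        H0 returns (-273, (6))
        H1 returns [(-273, (6))]
        H2 returns [[(-273, (6))]]
      branch[2] choose=1:
        H0 returns (-272, (6))
        H1 returns [(-272, (6))]
        H2 returns [[(-272, (6))]]
= [[(-272, (6))], [(-272, (6))], [(-271, (6))], [(-273, (6))], [(-273, (6))], [(-272, (6))]]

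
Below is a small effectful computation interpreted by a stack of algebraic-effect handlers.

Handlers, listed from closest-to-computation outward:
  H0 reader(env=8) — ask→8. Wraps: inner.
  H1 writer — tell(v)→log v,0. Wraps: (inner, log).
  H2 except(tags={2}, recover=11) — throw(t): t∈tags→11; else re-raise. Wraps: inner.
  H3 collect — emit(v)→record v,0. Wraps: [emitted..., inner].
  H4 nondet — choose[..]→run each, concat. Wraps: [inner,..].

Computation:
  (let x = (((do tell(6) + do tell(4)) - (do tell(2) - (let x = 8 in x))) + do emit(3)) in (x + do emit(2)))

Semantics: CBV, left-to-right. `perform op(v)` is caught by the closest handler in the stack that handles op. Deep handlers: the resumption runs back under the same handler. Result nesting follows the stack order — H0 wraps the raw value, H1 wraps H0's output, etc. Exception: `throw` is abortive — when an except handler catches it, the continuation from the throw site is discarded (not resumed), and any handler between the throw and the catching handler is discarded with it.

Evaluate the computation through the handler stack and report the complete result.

Working:
tell(6) @ H1 ⇒ log+=6
tell(4) @ H1 ⇒ log+=4
tell(2) @ H1 ⇒ log+=2
emit(3) @ H3 ⇒ out+=3
emit(2) @ H3 ⇒ out+=2
H0 returns 8
H1 returns (8, (6, 4, 2))
H2 returns (8, (6, 4, 2))
H3 returns [3, 2, (8, (6, 4, 2))]
H4 returns [[3, 2, (8, (6, 4, 2))]]
= [[3, 2, (8, (6, 4, 2))]]

Answer: [[3, 2, (8, (6, 4, 2))]]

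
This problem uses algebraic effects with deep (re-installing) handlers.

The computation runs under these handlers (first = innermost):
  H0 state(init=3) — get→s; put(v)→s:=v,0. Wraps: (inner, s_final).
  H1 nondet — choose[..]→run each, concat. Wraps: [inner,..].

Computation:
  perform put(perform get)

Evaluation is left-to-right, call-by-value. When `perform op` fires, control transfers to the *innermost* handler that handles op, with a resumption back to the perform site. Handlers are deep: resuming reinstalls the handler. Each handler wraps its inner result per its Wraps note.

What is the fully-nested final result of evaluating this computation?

Working:
get @ H0 ⇒ 3
put(3) @ H0 ⇒ s:=3
H0 returns (0, 3)
H1 returns [(0, 3)]
= [(0, 3)]

Answer: [(0, 3)]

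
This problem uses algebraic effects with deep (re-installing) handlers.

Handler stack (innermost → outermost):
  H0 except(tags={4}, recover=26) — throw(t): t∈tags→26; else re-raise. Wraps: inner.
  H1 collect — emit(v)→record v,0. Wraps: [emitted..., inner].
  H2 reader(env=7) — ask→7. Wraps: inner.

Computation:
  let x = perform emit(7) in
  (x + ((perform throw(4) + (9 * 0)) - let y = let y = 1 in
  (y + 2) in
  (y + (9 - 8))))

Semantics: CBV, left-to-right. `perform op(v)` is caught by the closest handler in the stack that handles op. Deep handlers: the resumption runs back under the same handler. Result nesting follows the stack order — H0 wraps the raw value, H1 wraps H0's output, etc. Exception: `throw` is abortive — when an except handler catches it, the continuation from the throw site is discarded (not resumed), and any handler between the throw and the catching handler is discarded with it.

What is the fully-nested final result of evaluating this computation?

Working:
emit(7) @ H1 ⇒ out+=7
throw(4) @ H0 caught ⇒ 26
H1 returns [7, 26]
H2 returns [7, 26]
= [7, 26]

Answer: [7, 26]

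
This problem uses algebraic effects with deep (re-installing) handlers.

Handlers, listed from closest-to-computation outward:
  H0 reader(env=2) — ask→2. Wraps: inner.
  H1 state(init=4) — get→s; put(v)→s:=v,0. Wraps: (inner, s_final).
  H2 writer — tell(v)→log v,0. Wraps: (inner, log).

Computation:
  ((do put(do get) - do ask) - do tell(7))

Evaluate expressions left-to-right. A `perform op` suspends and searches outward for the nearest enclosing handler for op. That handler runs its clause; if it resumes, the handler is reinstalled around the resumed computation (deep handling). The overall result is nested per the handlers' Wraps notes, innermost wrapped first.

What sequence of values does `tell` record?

Evaluation trace:
get @ H1 ⇒ 4
put(4) @ H1 ⇒ s:=4
ask @ H0 ⇒ 2
tell(7) @ H2 ⇒ log+=7
H0 returns -2
H1 returns (-2, 4)
H2 returns ((-2, 4), (7))
= ((-2, 4), (7))

Answer: (7)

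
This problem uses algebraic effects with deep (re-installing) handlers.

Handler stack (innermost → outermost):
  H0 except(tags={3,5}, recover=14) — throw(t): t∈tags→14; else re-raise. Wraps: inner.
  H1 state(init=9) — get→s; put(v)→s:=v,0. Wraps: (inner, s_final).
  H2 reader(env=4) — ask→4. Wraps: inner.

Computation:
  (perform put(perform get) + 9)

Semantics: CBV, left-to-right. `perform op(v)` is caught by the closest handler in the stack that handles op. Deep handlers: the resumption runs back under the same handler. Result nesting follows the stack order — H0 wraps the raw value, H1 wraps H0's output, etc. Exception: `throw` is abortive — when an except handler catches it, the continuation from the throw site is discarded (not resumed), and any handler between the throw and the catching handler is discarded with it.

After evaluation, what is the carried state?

Evaluation trace:
get @ H1 ⇒ 9
put(9) @ H1 ⇒ s:=9
H0 returns 9
H1 returns (9, 9)
H2 returns (9, 9)
= (9, 9)

Answer: 9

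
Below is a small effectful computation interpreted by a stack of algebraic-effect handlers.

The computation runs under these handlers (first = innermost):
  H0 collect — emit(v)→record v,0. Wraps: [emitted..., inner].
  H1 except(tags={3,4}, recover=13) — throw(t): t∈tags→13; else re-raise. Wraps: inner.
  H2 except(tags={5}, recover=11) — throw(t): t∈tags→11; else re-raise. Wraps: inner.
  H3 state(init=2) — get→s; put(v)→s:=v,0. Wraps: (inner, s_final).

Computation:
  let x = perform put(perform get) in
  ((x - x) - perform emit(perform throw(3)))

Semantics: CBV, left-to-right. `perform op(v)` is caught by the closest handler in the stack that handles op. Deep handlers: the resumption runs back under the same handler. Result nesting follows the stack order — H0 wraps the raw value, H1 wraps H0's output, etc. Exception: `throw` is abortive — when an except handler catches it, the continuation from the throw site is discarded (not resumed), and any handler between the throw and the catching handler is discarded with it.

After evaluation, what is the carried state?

Answer: 2

Working:
get @ H3 ⇒ 2
put(2) @ H3 ⇒ s:=2
throw(3) @ H1 caught ⇒ 13
H2 returns 13
H3 returns (13, 2)
= (13, 2)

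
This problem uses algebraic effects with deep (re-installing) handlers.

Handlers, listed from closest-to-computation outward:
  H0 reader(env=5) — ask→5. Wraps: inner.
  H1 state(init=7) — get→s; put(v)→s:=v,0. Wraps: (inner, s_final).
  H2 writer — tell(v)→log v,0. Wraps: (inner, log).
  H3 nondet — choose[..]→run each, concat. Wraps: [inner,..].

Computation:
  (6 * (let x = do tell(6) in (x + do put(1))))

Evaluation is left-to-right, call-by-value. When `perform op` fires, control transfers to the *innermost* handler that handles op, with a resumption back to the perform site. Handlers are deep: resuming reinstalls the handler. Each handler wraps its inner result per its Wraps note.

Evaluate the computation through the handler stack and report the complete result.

Answer: [((0, 1), (6))]

Evaluation trace:
tell(6) @ H2 ⇒ log+=6
put(1) @ H1 ⇒ s:=1
H0 returns 0
H1 returns (0, 1)
H2 returns ((0, 1), (6))
H3 returns [((0, 1), (6))]
= [((0, 1), (6))]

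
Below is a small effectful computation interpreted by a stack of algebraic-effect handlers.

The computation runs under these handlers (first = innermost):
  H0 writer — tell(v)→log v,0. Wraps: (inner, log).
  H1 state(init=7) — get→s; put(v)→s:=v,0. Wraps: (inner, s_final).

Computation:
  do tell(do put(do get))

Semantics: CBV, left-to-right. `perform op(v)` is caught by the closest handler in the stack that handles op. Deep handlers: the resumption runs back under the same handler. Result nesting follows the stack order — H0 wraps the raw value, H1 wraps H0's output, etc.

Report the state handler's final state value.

Step-by-step:
get @ H1 ⇒ 7
put(7) @ H1 ⇒ s:=7
tell(0) @ H0 ⇒ log+=0
H0 returns (0, (0))
H1 returns ((0, (0)), 7)
= ((0, (0)), 7)

Answer: 7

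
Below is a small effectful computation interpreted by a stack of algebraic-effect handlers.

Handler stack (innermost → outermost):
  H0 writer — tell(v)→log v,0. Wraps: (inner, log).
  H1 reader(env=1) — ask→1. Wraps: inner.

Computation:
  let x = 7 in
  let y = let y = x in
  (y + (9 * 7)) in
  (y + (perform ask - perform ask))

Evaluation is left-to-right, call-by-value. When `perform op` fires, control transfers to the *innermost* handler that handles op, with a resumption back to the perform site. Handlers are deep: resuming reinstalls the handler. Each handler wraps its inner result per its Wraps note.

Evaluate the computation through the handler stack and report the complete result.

Evaluation trace:
ask @ H1 ⇒ 1
ask @ H1 ⇒ 1
H0 returns (70, ())
H1 returns (70, ())
= (70, ())

Answer: (70, ())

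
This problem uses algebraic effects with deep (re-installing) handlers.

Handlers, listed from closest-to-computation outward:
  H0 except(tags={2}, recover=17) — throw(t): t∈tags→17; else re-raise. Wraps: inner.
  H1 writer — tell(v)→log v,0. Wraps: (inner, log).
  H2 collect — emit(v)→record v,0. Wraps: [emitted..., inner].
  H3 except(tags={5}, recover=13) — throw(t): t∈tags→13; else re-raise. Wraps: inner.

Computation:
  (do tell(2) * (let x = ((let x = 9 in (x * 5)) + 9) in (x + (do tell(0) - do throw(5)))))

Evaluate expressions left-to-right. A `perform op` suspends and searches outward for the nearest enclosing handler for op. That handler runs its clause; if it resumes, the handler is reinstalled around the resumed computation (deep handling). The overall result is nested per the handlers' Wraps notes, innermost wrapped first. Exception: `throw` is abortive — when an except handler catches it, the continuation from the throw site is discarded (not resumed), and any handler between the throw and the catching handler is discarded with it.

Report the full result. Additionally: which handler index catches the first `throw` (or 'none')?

Step-by-step:
tell(2) @ H1 ⇒ log+=2
tell(0) @ H1 ⇒ log+=0
throw(5) @ H0 re-raised
throw(5) @ H3 caught ⇒ 13
= 13

Answer: 13 ; first throw caught by: H3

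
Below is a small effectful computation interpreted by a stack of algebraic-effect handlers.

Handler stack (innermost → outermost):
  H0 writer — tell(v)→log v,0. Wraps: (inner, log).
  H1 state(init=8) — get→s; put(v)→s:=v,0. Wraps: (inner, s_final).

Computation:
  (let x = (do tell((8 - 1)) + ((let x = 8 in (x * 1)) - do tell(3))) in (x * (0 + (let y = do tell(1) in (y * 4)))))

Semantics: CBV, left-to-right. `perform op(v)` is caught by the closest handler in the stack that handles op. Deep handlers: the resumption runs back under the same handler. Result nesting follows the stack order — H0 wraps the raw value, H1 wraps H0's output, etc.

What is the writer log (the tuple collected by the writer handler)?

Answer: (7, 3, 1)

Step-by-step:
tell(7) @ H0 ⇒ log+=7
tell(3) @ H0 ⇒ log+=3
tell(1) @ H0 ⇒ log+=1
H0 returns (0, (7, 3, 1))
H1 returns ((0, (7, 3, 1)), 8)
= ((0, (7, 3, 1)), 8)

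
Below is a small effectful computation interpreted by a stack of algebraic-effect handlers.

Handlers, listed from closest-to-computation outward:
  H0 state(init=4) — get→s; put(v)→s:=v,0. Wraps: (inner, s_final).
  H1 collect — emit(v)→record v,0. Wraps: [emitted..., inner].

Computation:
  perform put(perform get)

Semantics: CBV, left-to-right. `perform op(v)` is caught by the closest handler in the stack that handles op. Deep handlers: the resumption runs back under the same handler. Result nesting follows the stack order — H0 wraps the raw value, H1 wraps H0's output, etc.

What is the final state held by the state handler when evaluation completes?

Evaluation trace:
get @ H0 ⇒ 4
put(4) @ H0 ⇒ s:=4
H0 returns (0, 4)
H1 returns [(0, 4)]
= [(0, 4)]

Answer: 4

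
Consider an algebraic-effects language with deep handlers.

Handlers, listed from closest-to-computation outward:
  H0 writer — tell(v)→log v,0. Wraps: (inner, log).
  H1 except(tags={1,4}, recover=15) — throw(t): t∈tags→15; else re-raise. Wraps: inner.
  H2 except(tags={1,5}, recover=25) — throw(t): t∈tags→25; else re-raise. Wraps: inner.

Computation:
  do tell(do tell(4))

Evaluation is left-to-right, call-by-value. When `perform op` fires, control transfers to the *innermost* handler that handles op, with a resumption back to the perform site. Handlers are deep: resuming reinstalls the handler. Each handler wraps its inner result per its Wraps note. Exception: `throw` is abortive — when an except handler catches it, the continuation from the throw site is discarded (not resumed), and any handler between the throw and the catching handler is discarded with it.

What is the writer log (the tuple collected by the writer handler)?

Answer: (4, 0)

Step-by-step:
tell(4) @ H0 ⇒ log+=4
tell(0) @ H0 ⇒ log+=0
H0 returns (0, (4, 0))
H1 returns (0, (4, 0))
H2 returns (0, (4, 0))
= (0, (4, 0))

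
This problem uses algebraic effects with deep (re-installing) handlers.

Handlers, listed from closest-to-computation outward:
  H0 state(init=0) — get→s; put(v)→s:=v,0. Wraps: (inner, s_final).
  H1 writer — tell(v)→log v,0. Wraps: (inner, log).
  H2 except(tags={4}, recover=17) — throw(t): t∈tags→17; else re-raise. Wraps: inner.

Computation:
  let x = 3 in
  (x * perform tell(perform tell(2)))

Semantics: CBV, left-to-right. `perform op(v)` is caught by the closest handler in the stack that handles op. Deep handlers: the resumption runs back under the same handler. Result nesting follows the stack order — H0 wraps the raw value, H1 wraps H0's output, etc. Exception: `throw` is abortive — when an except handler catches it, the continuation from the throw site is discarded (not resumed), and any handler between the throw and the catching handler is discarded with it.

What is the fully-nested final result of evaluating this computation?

Answer: ((0, 0), (2, 0))

Working:
tell(2) @ H1 ⇒ log+=2
tell(0) @ H1 ⇒ log+=0
H0 returns (0, 0)
H1 returns ((0, 0), (2, 0))
H2 returns ((0, 0), (2, 0))
= ((0, 0), (2, 0))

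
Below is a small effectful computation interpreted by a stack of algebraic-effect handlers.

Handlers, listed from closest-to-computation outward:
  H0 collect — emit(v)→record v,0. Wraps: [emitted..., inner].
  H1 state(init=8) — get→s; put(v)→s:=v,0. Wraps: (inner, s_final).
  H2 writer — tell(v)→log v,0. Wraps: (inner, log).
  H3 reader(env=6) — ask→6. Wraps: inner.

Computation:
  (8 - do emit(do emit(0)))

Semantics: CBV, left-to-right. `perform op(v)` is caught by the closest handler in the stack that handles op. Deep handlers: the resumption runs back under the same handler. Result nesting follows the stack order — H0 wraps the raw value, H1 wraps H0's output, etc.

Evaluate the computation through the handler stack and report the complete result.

Answer: (([0, 0, 8], 8), ())

Step-by-step:
emit(0) @ H0 ⇒ out+=0
emit(0) @ H0 ⇒ out+=0
H0 returns [0, 0, 8]
H1 returns ([0, 0, 8], 8)
H2 returns (([0, 0, 8], 8), ())
H3 returns (([0, 0, 8], 8), ())
= (([0, 0, 8], 8), ())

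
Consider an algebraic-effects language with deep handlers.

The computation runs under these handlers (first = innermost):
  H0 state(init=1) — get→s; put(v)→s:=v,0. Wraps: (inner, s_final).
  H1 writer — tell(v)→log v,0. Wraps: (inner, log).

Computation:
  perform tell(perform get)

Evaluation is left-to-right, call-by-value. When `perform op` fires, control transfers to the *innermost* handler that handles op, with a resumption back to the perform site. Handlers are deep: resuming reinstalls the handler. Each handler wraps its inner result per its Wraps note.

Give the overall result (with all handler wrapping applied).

Answer: ((0, 1), (1))

Step-by-step:
get @ H0 ⇒ 1
tell(1) @ H1 ⇒ log+=1
H0 returns (0, 1)
H1 returns ((0, 1), (1))
= ((0, 1), (1))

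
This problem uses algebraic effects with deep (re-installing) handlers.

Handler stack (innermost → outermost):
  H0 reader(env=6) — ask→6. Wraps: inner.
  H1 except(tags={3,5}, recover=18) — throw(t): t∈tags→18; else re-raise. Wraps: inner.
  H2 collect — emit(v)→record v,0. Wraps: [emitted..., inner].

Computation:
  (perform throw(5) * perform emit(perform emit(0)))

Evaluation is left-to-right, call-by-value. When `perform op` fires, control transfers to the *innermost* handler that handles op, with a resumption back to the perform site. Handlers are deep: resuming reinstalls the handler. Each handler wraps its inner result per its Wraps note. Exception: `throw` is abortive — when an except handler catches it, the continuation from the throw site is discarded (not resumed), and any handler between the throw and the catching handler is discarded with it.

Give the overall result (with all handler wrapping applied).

Answer: [18]

Working:
throw(5) @ H1 caught ⇒ 18
H2 returns [18]
= [18]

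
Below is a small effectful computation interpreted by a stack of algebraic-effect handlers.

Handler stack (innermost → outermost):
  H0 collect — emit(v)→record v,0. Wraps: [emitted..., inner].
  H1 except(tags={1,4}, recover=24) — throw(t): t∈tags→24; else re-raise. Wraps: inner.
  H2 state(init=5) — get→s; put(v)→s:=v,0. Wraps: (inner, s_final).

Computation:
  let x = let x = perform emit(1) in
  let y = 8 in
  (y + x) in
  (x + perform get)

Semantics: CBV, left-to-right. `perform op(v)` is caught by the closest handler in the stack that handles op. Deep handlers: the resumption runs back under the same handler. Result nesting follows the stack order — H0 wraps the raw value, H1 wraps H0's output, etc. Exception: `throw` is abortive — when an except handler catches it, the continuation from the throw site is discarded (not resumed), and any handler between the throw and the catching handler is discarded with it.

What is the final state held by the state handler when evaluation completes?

Evaluation trace:
emit(1) @ H0 ⇒ out+=1
get @ H2 ⇒ 5
H0 returns [1, 13]
H1 returns [1, 13]
H2 returns ([1, 13], 5)
= ([1, 13], 5)

Answer: 5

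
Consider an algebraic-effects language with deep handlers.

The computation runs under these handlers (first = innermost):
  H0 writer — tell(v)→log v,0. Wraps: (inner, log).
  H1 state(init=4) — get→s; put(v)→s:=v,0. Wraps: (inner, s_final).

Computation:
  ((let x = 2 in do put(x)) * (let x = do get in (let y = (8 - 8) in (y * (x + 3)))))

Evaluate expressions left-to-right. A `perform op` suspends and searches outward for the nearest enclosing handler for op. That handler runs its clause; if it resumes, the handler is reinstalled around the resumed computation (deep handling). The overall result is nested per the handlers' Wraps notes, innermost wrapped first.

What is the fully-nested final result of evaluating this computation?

Answer: ((0, ()), 2)

Working:
put(2) @ H1 ⇒ s:=2
get @ H1 ⇒ 2
H0 returns (0, ())
H1 returns ((0, ()), 2)
= ((0, ()), 2)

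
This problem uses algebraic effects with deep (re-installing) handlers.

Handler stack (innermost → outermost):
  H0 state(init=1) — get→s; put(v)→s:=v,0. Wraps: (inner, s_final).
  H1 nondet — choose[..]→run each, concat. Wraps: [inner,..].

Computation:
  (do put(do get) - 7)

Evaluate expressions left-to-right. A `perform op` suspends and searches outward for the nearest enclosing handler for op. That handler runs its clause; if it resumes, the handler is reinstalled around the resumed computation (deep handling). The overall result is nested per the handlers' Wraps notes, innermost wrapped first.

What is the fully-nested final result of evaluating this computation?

Working:
get @ H0 ⇒ 1
put(1) @ H0 ⇒ s:=1
H0 returns (-7, 1)
H1 returns [(-7, 1)]
= [(-7, 1)]

Answer: [(-7, 1)]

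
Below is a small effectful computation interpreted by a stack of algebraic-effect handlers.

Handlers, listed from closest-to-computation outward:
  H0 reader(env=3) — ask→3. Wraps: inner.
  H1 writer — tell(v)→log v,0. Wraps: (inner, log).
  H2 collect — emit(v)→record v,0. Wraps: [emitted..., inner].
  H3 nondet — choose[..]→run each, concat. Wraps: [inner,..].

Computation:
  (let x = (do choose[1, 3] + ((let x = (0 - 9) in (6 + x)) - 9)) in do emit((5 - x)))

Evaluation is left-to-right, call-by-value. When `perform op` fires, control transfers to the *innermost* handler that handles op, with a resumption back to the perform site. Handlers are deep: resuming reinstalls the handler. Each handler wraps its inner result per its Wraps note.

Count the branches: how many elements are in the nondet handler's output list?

Evaluation trace:
choose[1, 3] @ H3
  branch[0] choose=1:
    emit(16) @ H2 ⇒ out+=16
    H0 returns 0
    H1 returns (0, ())
    H2 returns [16, (0, ())]
    H3 returns [[16, (0, ())]]
  branch[1] choose=3:
    emit(14) @ H2 ⇒ out+=14
    H0 returns 0
    H1 returns (0, ())
    H2 returns [14, (0, ())]
    H3 returns [[14, (0, ())]]
= [[16, (0, ())], [14, (0, ())]]

Answer: 2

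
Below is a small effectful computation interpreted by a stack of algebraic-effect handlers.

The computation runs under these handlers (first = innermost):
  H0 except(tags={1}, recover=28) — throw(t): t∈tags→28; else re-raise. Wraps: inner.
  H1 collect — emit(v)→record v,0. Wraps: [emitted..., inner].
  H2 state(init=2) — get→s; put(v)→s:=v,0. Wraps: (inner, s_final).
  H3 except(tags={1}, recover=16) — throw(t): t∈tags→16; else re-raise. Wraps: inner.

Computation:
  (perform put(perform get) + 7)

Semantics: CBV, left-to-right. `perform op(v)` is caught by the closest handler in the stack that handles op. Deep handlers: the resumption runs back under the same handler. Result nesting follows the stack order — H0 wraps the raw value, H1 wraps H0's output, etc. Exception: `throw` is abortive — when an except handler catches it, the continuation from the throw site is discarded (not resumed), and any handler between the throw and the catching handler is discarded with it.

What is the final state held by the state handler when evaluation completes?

Answer: 2

Working:
get @ H2 ⇒ 2
put(2) @ H2 ⇒ s:=2
H0 returns 7
H1 returns [7]
H2 returns ([7], 2)
H3 returns ([7], 2)
= ([7], 2)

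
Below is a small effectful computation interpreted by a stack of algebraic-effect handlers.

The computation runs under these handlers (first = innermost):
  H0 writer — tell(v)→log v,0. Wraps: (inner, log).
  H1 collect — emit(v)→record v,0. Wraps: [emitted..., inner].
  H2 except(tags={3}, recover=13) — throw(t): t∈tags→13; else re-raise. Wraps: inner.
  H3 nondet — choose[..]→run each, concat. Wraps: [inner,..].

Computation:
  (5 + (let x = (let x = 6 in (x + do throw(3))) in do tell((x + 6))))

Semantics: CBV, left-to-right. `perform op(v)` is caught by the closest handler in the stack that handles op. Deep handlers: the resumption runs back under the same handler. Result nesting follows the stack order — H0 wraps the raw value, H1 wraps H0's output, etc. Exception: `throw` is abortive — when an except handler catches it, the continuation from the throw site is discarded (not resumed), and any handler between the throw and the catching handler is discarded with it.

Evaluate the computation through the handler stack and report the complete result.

Answer: [13]

Evaluation trace:
throw(3) @ H2 caught ⇒ 13
H3 returns [13]
= [13]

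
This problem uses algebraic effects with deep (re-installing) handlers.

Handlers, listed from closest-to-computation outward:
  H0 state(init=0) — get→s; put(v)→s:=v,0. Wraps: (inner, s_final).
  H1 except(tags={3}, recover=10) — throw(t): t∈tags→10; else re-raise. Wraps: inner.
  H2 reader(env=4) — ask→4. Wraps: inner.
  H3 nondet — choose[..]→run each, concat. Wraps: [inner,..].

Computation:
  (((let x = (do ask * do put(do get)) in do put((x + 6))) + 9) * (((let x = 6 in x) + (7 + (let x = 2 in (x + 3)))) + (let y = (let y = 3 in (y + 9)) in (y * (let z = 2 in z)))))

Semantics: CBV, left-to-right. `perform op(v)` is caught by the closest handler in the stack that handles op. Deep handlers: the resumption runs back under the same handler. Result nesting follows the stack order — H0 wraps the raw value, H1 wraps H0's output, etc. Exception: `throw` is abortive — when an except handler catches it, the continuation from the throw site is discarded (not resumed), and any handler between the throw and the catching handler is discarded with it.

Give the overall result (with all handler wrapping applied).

Answer: [(378, 6)]

Step-by-step:
ask @ H2 ⇒ 4
get @ H0 ⇒ 0
put(0) @ H0 ⇒ s:=0
put(6) @ H0 ⇒ s:=6
H0 returns (378, 6)
H1 returns (378, 6)
H2 returns (378, 6)
H3 returns [(378, 6)]
= [(378, 6)]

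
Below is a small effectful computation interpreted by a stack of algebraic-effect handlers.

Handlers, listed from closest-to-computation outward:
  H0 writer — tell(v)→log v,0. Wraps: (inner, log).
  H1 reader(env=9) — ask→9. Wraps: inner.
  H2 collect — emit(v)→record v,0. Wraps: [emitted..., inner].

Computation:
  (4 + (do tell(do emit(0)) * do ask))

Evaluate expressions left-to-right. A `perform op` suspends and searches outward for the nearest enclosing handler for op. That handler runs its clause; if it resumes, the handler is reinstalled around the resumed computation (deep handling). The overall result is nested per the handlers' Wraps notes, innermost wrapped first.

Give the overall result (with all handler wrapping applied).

Answer: [0, (4, (0))]

Step-by-step:
emit(0) @ H2 ⇒ out+=0
tell(0) @ H0 ⇒ log+=0
ask @ H1 ⇒ 9
H0 returns (4, (0))
H1 returns (4, (0))
H2 returns [0, (4, (0))]
= [0, (4, (0))]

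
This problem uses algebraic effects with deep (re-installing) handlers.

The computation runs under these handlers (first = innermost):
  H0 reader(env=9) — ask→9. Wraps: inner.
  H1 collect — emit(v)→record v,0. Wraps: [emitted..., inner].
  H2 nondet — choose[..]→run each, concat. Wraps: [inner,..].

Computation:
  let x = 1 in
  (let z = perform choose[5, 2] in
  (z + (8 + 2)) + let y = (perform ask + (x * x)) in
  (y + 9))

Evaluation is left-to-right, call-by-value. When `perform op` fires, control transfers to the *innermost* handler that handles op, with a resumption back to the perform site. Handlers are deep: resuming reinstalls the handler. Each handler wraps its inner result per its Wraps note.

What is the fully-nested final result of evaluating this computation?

Answer: [[34], [31]]

Step-by-step:
choose[5, 2] @ H2
  branch[0] choose=5:
    ask @ H0 ⇒ 9
    H0 returns 34
    H1 returns [34]
    H2 returns [[34]]
  branch[1] choose=2:
    ask @ H0 ⇒ 9
    H0 returns 31
    H1 returns [31]
    H2 returns [[31]]
= [[34], [31]]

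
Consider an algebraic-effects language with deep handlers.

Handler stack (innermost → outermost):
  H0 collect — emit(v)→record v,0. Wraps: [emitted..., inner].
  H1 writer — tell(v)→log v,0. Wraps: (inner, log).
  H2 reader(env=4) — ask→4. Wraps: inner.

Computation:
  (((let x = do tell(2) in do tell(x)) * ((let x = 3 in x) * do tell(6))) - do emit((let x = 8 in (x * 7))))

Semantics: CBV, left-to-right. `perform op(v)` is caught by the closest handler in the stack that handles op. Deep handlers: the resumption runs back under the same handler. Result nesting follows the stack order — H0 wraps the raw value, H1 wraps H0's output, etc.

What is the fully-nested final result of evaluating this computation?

Answer: ([56, 0], (2, 0, 6))

Step-by-step:
tell(2) @ H1 ⇒ log+=2
tell(0) @ H1 ⇒ log+=0
tell(6) @ H1 ⇒ log+=6
emit(56) @ H0 ⇒ out+=56
H0 returns [56, 0]
H1 returns ([56, 0], (2, 0, 6))
H2 returns ([56, 0], (2, 0, 6))
= ([56, 0], (2, 0, 6))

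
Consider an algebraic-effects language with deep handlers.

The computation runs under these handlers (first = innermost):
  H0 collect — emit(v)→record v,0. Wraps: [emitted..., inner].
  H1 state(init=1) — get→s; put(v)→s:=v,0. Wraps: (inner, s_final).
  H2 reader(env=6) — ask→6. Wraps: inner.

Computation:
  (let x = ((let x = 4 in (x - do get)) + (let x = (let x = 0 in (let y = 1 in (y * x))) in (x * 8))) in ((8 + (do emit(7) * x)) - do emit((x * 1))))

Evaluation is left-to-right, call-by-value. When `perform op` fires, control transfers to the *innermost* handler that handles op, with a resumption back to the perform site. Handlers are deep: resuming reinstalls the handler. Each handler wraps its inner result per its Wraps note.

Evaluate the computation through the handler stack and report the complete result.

Answer: ([7, 3, 8], 1)

Evaluation trace:
get @ H1 ⇒ 1
emit(7) @ H0 ⇒ out+=7
emit(3) @ H0 ⇒ out+=3
H0 returns [7, 3, 8]
H1 returns ([7, 3, 8], 1)
H2 returns ([7, 3, 8], 1)
= ([7, 3, 8], 1)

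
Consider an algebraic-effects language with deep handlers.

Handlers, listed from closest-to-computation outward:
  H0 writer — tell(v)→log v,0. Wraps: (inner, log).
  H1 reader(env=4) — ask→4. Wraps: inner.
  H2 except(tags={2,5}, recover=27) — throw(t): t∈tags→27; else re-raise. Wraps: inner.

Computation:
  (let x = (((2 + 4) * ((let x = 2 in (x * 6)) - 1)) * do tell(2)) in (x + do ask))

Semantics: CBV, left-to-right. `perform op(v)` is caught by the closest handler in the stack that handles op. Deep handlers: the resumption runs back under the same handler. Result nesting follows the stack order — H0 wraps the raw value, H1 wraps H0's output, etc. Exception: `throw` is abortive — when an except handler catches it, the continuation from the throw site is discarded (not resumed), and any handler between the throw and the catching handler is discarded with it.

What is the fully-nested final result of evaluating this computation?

Step-by-step:
tell(2) @ H0 ⇒ log+=2
ask @ H1 ⇒ 4
H0 returns (4, (2))
H1 returns (4, (2))
H2 returns (4, (2))
= (4, (2))

Answer: (4, (2))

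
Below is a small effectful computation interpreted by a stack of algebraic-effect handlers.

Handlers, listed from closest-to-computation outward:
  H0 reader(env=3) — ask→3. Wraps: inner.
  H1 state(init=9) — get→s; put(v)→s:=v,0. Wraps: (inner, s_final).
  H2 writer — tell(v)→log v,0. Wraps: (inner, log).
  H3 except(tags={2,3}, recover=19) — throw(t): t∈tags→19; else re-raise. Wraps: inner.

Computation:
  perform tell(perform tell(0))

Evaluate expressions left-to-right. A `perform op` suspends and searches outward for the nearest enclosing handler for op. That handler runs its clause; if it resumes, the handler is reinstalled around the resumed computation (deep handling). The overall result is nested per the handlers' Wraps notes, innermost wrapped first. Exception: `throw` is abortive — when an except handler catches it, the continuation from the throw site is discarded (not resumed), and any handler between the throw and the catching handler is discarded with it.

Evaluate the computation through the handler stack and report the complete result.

Answer: ((0, 9), (0, 0))

Step-by-step:
tell(0) @ H2 ⇒ log+=0
tell(0) @ H2 ⇒ log+=0
H0 returns 0
H1 returns (0, 9)
H2 returns ((0, 9), (0, 0))
H3 returns ((0, 9), (0, 0))
= ((0, 9), (0, 0))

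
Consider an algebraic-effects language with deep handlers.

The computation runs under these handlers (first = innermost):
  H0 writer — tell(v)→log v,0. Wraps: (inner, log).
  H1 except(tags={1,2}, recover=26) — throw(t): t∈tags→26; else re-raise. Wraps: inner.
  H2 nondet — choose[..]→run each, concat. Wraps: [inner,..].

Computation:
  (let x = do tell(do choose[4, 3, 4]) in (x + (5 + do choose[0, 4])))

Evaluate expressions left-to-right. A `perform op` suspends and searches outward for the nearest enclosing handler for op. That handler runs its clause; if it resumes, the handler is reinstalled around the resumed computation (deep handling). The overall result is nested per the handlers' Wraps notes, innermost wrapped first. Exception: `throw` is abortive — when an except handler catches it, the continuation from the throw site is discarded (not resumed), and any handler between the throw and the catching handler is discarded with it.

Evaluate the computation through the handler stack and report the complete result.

Step-by-step:
choose[4, 3, 4] @ H2
  branch[0] choose=4:
    tell(4) @ H0 ⇒ log+=4
    choose[0, 4] @ H2
      branch[0] choose=0:
        H0 returns (5, (4))
        H1 returns (5, (4))
        H2 returns [(5, (4))]
      branch[1] choose=4:
        H0 returns (9, (4))
        H1 returns (9, (4))
        H2 returns [(9, (4))]
  branch[1] choose=3:
    tell(3) @ H0 ⇒ log+=3
    choose[0, 4] @ H2
      branch[0] choose=0:
        H0 returns (5, (3))
        H1 returns (5, (3))
        H2 returns [(5, (3))]
      branch[1] choose=4:
        H0 returns (9, (3))
        H1 returns (9, (3))
        H2 returns [(9, (3))]
  branch[2] choose=4:
    tell(4) @ H0 ⇒ log+=4
    choose[0, 4] @ H2
      branch[0] choose=0:
        H0 returns (5, (4))
        H1 returns (5, (4))
        H2 returns [(5, (4))]
      branch[1] choose=4:
        H0 returns (9, (4))
        H1 returns (9, (4))
        H2 returns [(9, (4))]
= [(5, (4)), (9, (4)), (5, (3)), (9, (3)), (5, (4)), (9, (4))]

Answer: [(5, (4)), (9, (4)), (5, (3)), (9, (3)), (5, (4)), (9, (4))]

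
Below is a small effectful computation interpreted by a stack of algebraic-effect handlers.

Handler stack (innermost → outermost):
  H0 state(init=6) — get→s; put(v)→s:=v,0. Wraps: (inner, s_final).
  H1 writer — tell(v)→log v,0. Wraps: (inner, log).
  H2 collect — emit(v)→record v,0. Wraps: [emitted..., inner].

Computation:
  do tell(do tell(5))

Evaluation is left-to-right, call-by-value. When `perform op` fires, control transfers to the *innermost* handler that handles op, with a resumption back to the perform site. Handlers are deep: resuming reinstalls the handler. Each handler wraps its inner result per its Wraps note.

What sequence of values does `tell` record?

Evaluation trace:
tell(5) @ H1 ⇒ log+=5
tell(0) @ H1 ⇒ log+=0
H0 returns (0, 6)
H1 returns ((0, 6), (5, 0))
H2 returns [((0, 6), (5, 0))]
= [((0, 6), (5, 0))]

Answer: (5, 0)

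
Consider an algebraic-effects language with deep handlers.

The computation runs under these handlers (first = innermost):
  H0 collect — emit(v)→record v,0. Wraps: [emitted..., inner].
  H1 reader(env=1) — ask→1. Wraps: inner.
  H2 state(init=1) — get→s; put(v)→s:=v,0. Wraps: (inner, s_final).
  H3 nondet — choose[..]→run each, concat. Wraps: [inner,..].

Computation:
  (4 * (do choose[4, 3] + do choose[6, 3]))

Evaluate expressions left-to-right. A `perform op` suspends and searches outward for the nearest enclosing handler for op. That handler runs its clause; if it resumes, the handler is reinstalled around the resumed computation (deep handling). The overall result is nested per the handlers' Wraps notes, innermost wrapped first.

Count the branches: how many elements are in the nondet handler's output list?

Working:
choose[4, 3] @ H3
  branch[0] choose=4:
    choose[6, 3] @ H3
      branch[0] choose=6:
        H0 returns [40]
        H1 returns [40]
        H2 returns ([40], 1)
        H3 returns [([40], 1)]
      branch[1] choose=3:
        H0 returns [28]
        H1 returns [28]
        H2 returns ([28], 1)
        H3 returns [([28], 1)]
  branch[1] choose=3:
    choose[6, 3] @ H3
      branch[0] choose=6:
        H0 returns [36]
        H1 returns [36]
        H2 returns ([36], 1)
        H3 returns [([36], 1)]
      branch[1] choose=3:
        H0 returns [24]
        H1 returns [24]
        H2 returns ([24], 1)
        H3 returns [([24], 1)]
= [([40], 1), ([28], 1), ([36], 1), ([24], 1)]

Answer: 4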